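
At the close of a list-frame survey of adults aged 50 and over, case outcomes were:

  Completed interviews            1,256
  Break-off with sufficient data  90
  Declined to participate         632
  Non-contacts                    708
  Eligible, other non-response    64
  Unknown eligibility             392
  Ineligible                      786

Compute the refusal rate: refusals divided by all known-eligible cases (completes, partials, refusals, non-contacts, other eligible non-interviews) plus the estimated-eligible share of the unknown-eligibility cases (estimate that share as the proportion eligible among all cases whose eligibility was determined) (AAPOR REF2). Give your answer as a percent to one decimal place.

20.7%

Num: 632
Determined eligible: 1256 + 90 + 632 + 708 + 64 = 2750
e = 2750 / (2750 + 786) = 2750 / 3536 = 0.7777
Eligible share of unknowns: 0.7777 × 392 = 304.86
Denominator: 2750 + 304.86 = 3054.86
REF2 = 632 / 3054.86 = 0.2069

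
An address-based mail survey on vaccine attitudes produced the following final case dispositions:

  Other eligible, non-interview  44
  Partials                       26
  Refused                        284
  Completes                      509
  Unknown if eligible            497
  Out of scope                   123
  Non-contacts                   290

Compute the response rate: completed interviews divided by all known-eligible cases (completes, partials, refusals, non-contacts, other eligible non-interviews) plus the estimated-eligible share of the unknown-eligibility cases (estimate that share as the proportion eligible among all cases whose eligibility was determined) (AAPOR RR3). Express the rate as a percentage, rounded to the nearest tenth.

31.8%

Numerator = 509
Determined eligible = 509 + 26 + 284 + 290 + 44 = 1153
e = 1153 / (1153 + 123) = 1153 / 1276 = 0.9036
Estimated eligible among unknowns = 0.9036 × 497 = 449.09
Denominator = 1153 + 449.09 = 1602.09
RR3 = 509 / 1602.09 = 0.3177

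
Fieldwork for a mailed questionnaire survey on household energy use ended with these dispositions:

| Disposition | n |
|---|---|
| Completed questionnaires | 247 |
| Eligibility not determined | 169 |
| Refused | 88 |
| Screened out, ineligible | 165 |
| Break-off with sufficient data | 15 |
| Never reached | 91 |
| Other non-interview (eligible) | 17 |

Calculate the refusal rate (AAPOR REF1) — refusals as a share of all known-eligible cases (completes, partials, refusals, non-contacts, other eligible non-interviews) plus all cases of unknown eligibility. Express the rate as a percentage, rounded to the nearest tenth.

14.0%

Top → 88
Denominator → 247 + 15 + 88 + 91 + 17 + 169 = 627
REF1 = 88 / 627 = 0.1404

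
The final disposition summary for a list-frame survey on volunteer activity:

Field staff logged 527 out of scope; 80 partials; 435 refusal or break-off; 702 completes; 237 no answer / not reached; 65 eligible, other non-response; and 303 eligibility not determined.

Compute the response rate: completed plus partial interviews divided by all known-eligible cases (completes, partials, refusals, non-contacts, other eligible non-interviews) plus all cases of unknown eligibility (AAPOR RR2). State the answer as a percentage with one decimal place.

Num → 702 + 80 = 782
Denominator → 702 + 80 + 435 + 237 + 65 + 303 = 1822
RR2 = 782 / 1822 = 0.4292

42.9%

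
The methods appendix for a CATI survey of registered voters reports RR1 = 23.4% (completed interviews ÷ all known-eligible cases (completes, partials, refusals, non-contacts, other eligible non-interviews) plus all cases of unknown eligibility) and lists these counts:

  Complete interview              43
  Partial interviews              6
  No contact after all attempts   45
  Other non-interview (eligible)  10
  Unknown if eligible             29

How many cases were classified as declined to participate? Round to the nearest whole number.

51

RR1 = 43 / D = 0.234
D = 43 / 0.234 = 183.8
Remaining denominator categories sum to 133
declined to participate = 183.8 − 133 ≈ 51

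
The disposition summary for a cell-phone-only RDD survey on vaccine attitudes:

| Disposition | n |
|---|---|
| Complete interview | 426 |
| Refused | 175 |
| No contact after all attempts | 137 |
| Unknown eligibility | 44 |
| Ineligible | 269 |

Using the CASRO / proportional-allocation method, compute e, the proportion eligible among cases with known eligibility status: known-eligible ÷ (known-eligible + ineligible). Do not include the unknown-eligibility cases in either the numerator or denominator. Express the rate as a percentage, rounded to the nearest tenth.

73.3%

Known eligible → 426 + 175 + 137 = 738
e = 738 / (738 + 269) = 738 / 1007 = 0.7329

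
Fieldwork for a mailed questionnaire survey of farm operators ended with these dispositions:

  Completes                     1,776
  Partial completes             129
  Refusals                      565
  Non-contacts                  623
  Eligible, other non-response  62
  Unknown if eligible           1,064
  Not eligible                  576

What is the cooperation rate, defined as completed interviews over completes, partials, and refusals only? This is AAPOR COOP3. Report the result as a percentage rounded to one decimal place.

Num → 1776
Base → 1776 + 129 + 565 = 2470
COOP3 = 1776 / 2470 = 0.7190

71.9%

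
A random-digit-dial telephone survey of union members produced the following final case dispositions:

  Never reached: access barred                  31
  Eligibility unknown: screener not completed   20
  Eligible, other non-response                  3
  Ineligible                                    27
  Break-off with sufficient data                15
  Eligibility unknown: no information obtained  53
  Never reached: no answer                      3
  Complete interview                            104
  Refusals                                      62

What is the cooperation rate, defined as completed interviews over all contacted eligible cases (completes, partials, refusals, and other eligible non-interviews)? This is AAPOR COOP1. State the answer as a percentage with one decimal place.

56.5%

Never reached = 3 + 31 = 34
Unknown if eligible = 20 + 53 = 73
Numerator → 104
Denominator → 104 + 15 + 62 + 3 = 184
COOP1 = 104 / 184 = 0.5652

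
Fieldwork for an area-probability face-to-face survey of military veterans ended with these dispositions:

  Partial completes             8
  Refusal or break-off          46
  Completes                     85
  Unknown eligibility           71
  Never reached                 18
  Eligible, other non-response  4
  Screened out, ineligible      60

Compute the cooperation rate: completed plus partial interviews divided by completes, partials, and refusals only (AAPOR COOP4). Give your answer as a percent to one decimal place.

66.9%

Num = 85 + 8 = 93
Denominator = 85 + 8 + 46 = 139
COOP4 = 93 / 139 = 0.6691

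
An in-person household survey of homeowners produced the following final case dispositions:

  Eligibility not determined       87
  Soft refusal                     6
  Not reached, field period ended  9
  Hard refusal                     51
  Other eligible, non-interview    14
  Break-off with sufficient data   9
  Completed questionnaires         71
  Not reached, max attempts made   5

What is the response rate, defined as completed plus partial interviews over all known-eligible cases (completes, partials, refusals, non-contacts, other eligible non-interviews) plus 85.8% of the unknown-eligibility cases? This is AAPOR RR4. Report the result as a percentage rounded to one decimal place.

33.4%

Refusal or break-off = 51 + 6 = 57
No contact after all attempts = 9 + 5 = 14
Num: 71 + 9 = 80
Eligible (known): 71 + 9 + 57 + 14 + 14 = 165
e × U: 0.8580 × 87 = 74.65
Denominator: 165 + 74.65 = 239.65
RR4 = 80 / 239.65 = 0.3338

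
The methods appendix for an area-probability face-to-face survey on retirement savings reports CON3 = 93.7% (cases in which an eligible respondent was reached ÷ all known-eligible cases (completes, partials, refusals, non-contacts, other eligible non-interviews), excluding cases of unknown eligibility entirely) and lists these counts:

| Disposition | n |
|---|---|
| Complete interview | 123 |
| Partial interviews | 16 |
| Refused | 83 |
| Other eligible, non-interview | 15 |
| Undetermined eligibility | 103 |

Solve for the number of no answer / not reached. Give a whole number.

Top = 123 + 16 + 83 + 15 = 237
CON3 = 237 / D = 0.937
D = 237 / 0.937 = 252.9
Other denominator terms total 237
no answer / not reached = 252.9 − 237 ≈ 16

16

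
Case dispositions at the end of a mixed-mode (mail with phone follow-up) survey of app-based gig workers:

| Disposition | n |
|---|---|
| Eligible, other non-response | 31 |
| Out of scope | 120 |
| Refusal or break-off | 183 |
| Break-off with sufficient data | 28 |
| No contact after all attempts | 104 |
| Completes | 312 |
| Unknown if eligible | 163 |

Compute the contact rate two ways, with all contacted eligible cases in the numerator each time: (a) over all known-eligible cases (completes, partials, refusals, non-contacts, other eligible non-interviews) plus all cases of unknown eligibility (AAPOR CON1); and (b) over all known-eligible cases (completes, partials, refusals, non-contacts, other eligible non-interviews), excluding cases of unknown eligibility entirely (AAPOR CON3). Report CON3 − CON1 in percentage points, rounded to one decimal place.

16.7

Num = 312 + 28 + 183 + 31 = 554
Base = 312 + 28 + 183 + 104 + 31 + 163 = 821
CON1 = 554 / 821 = 0.6748
Base = 312 + 28 + 183 + 104 + 31 = 658
CON3 = 554 / 658 = 0.8419
Difference = 84.19 − 67.48 = 16.71 percentage points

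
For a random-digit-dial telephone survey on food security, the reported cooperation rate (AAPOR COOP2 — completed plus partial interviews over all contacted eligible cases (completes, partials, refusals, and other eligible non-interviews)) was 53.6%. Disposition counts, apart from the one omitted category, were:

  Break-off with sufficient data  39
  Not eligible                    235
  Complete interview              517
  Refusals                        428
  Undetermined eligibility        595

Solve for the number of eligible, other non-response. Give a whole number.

Num: 517 + 39 = 556
COOP2 = 556 / D = 0.536
D = 556 / 0.536 = 1037.3
Rest of base = 984
eligible, other non-response = 1037.3 − 984 ≈ 53

53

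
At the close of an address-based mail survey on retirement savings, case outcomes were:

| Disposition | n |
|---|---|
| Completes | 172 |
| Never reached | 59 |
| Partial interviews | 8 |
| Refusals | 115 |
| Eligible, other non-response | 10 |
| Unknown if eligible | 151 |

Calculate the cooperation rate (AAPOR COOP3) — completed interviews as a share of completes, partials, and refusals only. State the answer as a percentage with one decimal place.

58.3%

Num = 172
Denominator = 172 + 8 + 115 = 295
COOP3 = 172 / 295 = 0.5831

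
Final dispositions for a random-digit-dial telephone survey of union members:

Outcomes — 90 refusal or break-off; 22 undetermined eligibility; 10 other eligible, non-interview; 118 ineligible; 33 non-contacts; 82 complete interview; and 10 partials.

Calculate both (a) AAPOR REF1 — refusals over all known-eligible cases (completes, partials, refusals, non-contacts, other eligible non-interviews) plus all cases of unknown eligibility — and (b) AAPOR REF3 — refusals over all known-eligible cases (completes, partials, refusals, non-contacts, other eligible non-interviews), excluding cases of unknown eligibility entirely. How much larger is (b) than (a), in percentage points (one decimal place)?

Numerator → 90
Base → 82 + 10 + 90 + 33 + 10 + 22 = 247
REF1 = 90 / 247 = 0.3644
Base → 82 + 10 + 90 + 33 + 10 = 225
REF3 = 90 / 225 = 0.4000
Difference = 40.00 − 36.44 = 3.56 percentage points

3.6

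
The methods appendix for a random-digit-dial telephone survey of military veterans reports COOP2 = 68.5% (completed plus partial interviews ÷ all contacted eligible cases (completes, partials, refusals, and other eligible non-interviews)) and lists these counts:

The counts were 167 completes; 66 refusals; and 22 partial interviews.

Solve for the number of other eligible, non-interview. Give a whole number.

21

Num: 167 + 22 = 189
COOP2 = 189 / D = 0.685
D = 189 / 0.685 = 275.9
Rest of base = 255
other eligible, non-interview = 275.9 − 255 ≈ 21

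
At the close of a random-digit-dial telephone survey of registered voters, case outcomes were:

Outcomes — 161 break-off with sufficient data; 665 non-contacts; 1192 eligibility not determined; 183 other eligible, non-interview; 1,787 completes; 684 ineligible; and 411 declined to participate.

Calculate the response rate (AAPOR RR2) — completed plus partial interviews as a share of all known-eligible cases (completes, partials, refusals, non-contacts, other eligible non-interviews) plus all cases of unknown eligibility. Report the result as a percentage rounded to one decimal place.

Top: 1787 + 161 = 1948
Denominator: 1787 + 161 + 411 + 665 + 183 + 1192 = 4399
RR2 = 1948 / 4399 = 0.4428

44.3%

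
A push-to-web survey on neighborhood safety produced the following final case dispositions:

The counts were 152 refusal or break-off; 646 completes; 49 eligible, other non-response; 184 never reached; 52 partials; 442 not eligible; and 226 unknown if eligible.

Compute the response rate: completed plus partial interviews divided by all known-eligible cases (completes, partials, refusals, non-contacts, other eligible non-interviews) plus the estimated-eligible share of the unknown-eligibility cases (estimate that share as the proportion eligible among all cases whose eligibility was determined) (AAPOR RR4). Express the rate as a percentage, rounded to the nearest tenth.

56.1%

Numerator → 646 + 52 = 698
Eligible (known) → 646 + 52 + 152 + 184 + 49 = 1083
e = 1083 / (1083 + 442) = 1083 / 1525 = 0.7102
Estimated eligible among unknowns → 0.7102 × 226 = 160.51
Base → 1083 + 160.51 = 1243.51
RR4 = 698 / 1243.51 = 0.5613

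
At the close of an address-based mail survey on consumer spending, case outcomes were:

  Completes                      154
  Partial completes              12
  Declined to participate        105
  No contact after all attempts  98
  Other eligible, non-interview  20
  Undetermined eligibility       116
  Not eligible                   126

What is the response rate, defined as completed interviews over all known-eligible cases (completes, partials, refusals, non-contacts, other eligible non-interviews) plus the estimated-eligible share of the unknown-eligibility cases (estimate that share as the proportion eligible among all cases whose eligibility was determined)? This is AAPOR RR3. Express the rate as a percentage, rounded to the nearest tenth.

32.3%

Num = 154
Known eligible = 154 + 12 + 105 + 98 + 20 = 389
e = 389 / (389 + 126) = 389 / 515 = 0.7553
Estimated eligible among unknowns = 0.7553 × 116 = 87.61
Denominator = 389 + 87.61 = 476.61
RR3 = 154 / 476.61 = 0.3231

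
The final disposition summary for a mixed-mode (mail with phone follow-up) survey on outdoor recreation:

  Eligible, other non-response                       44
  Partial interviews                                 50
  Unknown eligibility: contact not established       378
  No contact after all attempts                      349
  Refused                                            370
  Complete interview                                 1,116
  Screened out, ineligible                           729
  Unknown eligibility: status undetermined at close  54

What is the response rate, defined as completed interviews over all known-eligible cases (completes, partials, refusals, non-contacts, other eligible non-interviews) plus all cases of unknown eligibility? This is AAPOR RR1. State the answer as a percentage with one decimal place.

Eligibility not determined = 378 + 54 = 432
Numerator: 1116
Denom: 1116 + 50 + 370 + 349 + 44 + 432 = 2361
RR1 = 1116 / 2361 = 0.4727

47.3%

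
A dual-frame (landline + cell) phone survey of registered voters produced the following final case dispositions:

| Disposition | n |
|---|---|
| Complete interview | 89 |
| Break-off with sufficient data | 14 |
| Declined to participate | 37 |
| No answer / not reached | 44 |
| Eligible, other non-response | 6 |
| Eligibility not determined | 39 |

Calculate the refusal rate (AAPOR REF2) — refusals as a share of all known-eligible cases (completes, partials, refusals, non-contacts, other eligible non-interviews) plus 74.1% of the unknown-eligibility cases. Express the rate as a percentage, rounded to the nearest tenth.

16.9%

Top = 37
Determined eligible = 89 + 14 + 37 + 44 + 6 = 190
Estimated eligible among unknowns = 0.7410 × 39 = 28.90
Denom = 190 + 28.90 = 218.90
REF2 = 37 / 218.90 = 0.1690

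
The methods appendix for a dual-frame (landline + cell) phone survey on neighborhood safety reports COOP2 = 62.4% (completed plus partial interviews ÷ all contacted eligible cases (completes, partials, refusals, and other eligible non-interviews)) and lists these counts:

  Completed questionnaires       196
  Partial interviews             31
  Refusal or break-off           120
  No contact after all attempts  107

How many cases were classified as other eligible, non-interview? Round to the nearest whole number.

Top → 196 + 31 = 227
COOP2 = 227 / D = 0.624
D = 227 / 0.624 = 363.8
Rest of base = 347
other eligible, non-interview = 363.8 − 347 ≈ 17

17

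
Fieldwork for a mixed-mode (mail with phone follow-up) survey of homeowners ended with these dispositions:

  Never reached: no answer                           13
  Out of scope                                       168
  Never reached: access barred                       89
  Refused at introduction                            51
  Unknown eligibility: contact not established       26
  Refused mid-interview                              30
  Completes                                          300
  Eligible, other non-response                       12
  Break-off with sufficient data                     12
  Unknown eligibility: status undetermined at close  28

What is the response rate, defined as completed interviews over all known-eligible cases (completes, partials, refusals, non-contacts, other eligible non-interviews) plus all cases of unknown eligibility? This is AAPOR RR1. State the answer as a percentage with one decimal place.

Refusal or break-off = 51 + 30 = 81
Never reached = 13 + 89 = 102
Unknown eligibility = 26 + 28 = 54
Numerator → 300
Denominator → 300 + 12 + 81 + 102 + 12 + 54 = 561
RR1 = 300 / 561 = 0.5348

53.5%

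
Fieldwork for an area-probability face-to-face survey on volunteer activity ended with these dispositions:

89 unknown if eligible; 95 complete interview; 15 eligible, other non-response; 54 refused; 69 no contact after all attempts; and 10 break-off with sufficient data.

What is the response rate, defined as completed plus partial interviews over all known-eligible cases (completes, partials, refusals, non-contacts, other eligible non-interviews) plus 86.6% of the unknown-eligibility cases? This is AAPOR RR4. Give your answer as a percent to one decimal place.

32.8%

Top → 95 + 10 = 105
Determined eligible → 95 + 10 + 54 + 69 + 15 = 243
Estimated eligible among unknowns → 0.8660 × 89 = 77.07
Denom → 243 + 77.07 = 320.07
RR4 = 105 / 320.07 = 0.3281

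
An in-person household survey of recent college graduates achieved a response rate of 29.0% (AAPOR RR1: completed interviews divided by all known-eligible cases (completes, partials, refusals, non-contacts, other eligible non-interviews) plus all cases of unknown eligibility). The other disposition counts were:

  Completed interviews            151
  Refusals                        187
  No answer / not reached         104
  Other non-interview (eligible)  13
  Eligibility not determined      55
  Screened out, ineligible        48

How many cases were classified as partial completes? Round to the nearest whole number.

11

RR1 = 151 / D = 0.290
D = 151 / 0.290 = 520.7
Other denominator terms total 510
partial completes = 520.7 − 510 ≈ 11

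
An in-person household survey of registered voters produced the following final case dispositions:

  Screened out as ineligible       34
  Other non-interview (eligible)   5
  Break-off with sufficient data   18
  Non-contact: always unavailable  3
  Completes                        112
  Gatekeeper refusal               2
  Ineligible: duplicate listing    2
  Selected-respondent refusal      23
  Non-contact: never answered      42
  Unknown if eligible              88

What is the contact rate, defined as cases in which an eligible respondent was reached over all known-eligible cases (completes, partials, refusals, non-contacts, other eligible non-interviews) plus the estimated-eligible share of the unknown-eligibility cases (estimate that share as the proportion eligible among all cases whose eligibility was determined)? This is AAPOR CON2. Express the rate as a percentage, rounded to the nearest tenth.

Declined to participate = 2 + 23 = 25
No contact after all attempts = 42 + 3 = 45
Not eligible = 34 + 2 = 36
Top: 112 + 18 + 25 + 5 = 160
Eligible (known): 112 + 18 + 25 + 45 + 5 = 205
e = 205 / (205 + 36) = 205 / 241 = 0.8506
Estimated eligible among unknowns: 0.8506 × 88 = 74.85
Denom: 205 + 74.85 = 279.85
CON2 = 160 / 279.85 = 0.5717

57.2%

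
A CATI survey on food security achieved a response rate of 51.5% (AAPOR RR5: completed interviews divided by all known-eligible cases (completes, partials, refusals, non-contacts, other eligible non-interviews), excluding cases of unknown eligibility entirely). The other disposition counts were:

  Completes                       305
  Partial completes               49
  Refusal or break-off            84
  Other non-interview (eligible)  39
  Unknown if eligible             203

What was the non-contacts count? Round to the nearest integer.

115

RR5 = 305 / D = 0.515
D = 305 / 0.515 = 592.2
Remaining denominator categories sum to 477
non-contacts = 592.2 − 477 ≈ 115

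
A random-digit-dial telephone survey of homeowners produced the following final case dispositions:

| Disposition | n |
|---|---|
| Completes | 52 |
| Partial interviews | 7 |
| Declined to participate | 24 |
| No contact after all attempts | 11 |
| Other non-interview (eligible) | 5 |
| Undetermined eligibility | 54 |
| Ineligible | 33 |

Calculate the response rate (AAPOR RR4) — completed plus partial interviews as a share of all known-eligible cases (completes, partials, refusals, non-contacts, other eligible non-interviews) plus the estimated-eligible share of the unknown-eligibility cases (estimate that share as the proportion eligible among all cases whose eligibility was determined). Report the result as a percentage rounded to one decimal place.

Num → 52 + 7 = 59
Known eligible → 52 + 7 + 24 + 11 + 5 = 99
e = 99 / (99 + 33) = 99 / 132 = 0.7500
Eligible share of unknowns → 0.7500 × 54 = 40.50
Denominator → 99 + 40.50 = 139.50
RR4 = 59 / 139.50 = 0.4229

42.3%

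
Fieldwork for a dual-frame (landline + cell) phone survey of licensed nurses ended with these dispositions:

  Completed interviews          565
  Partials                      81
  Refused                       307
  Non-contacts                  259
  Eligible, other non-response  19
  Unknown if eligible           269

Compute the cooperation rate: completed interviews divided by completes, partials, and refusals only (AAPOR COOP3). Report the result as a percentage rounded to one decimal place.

59.3%

Num → 565
Denominator → 565 + 81 + 307 = 953
COOP3 = 565 / 953 = 0.5929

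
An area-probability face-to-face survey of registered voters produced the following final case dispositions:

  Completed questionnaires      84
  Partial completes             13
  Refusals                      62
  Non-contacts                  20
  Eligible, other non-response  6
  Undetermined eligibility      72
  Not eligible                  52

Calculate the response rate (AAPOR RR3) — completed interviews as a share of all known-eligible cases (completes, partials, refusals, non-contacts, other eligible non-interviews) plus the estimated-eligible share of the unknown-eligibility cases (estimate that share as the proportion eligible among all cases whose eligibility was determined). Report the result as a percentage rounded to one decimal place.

34.8%

Num → 84
Known eligible → 84 + 13 + 62 + 20 + 6 = 185
e = 185 / (185 + 52) = 185 / 237 = 0.7806
e × U → 0.7806 × 72 = 56.20
Denominator → 185 + 56.20 = 241.20
RR3 = 84 / 241.20 = 0.3483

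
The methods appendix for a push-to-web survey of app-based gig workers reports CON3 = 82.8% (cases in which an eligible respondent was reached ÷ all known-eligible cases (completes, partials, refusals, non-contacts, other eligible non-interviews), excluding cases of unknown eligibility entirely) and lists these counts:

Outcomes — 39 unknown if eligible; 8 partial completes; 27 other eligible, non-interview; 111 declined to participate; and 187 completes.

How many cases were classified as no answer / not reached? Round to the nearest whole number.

Num = 187 + 8 + 111 + 27 = 333
CON3 = 333 / D = 0.828
D = 333 / 0.828 = 402.2
Other denominator terms total 333
no answer / not reached = 402.2 − 333 ≈ 69

69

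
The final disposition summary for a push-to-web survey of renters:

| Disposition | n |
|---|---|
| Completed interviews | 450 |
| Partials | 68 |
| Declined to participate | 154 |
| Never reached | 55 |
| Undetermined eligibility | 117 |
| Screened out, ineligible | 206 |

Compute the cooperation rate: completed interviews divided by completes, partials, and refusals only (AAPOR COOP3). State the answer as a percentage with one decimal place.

67.0%

Numerator = 450
Denom = 450 + 68 + 154 = 672
COOP3 = 450 / 672 = 0.6696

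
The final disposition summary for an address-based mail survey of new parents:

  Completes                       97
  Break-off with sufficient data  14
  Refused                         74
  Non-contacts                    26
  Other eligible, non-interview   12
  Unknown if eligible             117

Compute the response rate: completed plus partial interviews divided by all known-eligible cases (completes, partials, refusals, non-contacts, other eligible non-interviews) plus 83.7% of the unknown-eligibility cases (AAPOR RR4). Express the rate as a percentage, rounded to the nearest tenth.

34.6%

Numerator: 97 + 14 = 111
Known eligible: 97 + 14 + 74 + 26 + 12 = 223
Eligible share of unknowns: 0.8370 × 117 = 97.93
Denominator: 223 + 97.93 = 320.93
RR4 = 111 / 320.93 = 0.3459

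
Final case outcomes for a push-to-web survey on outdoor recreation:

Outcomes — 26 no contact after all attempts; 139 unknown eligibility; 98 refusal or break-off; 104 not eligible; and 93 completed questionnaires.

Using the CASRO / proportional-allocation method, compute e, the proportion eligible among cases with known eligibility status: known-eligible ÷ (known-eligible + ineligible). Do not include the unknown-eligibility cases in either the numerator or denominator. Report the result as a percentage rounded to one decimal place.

67.6%

Determined eligible = 93 + 98 + 26 = 217
e = 217 / (217 + 104) = 217 / 321 = 0.6760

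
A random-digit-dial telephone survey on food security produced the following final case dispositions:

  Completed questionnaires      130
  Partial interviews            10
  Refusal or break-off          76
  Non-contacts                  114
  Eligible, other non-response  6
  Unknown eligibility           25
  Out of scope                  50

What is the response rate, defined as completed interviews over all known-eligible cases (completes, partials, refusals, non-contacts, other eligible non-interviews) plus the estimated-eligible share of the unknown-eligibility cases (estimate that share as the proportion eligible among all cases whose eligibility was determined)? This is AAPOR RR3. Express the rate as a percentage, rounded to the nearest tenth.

Top = 130
Determined eligible = 130 + 10 + 76 + 114 + 6 = 336
e = 336 / (336 + 50) = 336 / 386 = 0.8705
e × U = 0.8705 × 25 = 21.76
Denominator = 336 + 21.76 = 357.76
RR3 = 130 / 357.76 = 0.3634

36.3%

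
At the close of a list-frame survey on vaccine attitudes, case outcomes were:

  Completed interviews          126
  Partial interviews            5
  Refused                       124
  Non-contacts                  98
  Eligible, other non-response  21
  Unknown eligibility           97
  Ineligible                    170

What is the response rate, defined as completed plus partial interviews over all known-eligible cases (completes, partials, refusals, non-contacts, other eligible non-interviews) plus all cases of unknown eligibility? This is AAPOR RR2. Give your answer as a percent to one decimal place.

Num = 126 + 5 = 131
Denom = 126 + 5 + 124 + 98 + 21 + 97 = 471
RR2 = 131 / 471 = 0.2781

27.8%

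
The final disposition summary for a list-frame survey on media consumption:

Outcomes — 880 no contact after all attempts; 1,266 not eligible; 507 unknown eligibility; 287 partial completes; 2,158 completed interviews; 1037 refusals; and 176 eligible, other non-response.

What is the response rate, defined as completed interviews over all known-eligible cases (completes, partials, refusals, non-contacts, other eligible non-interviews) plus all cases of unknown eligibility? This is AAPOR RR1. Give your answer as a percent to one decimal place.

Top: 2158
Denom: 2158 + 287 + 1037 + 880 + 176 + 507 = 5045
RR1 = 2158 / 5045 = 0.4278

42.8%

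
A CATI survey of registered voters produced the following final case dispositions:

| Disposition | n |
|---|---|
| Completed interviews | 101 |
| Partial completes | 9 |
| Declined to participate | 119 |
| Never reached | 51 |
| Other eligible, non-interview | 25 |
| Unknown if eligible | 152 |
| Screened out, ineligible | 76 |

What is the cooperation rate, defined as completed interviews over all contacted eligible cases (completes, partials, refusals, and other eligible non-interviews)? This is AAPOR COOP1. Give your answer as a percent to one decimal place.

39.8%

Num → 101
Base → 101 + 9 + 119 + 25 = 254
COOP1 = 101 / 254 = 0.3976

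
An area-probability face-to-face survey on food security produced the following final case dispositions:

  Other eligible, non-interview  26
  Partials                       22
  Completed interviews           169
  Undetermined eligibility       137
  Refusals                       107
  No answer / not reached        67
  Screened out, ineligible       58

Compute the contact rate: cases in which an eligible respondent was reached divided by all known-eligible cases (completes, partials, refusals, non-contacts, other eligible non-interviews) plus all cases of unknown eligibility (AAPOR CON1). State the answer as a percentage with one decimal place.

Top → 169 + 22 + 107 + 26 = 324
Denom → 169 + 22 + 107 + 67 + 26 + 137 = 528
CON1 = 324 / 528 = 0.6136

61.4%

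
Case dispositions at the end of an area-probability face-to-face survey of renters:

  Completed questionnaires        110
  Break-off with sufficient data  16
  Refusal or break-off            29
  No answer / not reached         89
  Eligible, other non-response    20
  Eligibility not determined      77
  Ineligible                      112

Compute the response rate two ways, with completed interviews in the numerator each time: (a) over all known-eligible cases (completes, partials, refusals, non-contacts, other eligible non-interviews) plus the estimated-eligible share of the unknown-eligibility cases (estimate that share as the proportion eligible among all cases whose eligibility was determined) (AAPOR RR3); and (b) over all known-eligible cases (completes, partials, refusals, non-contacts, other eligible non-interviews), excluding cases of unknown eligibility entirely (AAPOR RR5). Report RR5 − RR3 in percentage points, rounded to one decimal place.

Numerator = 110
Determined eligible = 110 + 16 + 29 + 89 + 20 = 264
e = 264 / (264 + 112) = 264 / 376 = 0.7021
e × U = 0.7021 × 77 = 54.06
Base = 264 + 54.06 = 318.06
RR3 = 110 / 318.06 = 0.3458
Base = 110 + 16 + 29 + 89 + 20 = 264
RR5 = 110 / 264 = 0.4167
Difference = 41.67 − 34.58 = 7.09 percentage points

7.1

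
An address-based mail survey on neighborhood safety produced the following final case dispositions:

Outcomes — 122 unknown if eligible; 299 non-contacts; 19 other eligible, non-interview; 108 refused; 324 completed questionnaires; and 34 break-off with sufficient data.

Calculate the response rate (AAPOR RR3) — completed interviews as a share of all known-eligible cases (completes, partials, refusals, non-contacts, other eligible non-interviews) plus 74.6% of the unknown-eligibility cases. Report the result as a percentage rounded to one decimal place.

Top: 324
Known eligible: 324 + 34 + 108 + 299 + 19 = 784
Eligible share of unknowns: 0.7460 × 122 = 91.01
Denominator: 784 + 91.01 = 875.01
RR3 = 324 / 875.01 = 0.3703

37.0%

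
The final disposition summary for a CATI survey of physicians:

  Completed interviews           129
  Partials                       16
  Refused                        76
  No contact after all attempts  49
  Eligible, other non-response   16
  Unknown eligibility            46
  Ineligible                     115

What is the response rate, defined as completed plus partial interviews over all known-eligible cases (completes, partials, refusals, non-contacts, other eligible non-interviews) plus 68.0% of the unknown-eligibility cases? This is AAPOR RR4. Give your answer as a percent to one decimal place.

Numerator = 129 + 16 = 145
Determined eligible = 129 + 16 + 76 + 49 + 16 = 286
Eligible share of unknowns = 0.6800 × 46 = 31.28
Denominator = 286 + 31.28 = 317.28
RR4 = 145 / 317.28 = 0.4570

45.7%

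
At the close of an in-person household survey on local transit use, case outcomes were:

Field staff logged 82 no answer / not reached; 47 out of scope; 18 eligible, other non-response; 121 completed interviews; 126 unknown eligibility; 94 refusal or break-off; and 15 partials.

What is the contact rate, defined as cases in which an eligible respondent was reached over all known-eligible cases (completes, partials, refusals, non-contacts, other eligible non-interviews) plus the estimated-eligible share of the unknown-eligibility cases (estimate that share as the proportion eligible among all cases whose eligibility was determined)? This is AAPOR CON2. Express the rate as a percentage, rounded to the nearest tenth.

56.3%

Numerator = 121 + 15 + 94 + 18 = 248
Known eligible = 121 + 15 + 94 + 82 + 18 = 330
e = 330 / (330 + 47) = 330 / 377 = 0.8753
Estimated eligible among unknowns = 0.8753 × 126 = 110.29
Base = 330 + 110.29 = 440.29
CON2 = 248 / 440.29 = 0.5633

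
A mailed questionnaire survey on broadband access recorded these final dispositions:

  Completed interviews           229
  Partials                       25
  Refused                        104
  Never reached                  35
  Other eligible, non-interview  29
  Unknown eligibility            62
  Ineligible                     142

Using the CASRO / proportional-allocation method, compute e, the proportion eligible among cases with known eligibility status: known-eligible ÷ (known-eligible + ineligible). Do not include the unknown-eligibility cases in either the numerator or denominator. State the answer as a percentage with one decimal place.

Known eligible: 229 + 25 + 104 + 35 + 29 = 422
e = 422 / (422 + 142) = 422 / 564 = 0.7482

74.8%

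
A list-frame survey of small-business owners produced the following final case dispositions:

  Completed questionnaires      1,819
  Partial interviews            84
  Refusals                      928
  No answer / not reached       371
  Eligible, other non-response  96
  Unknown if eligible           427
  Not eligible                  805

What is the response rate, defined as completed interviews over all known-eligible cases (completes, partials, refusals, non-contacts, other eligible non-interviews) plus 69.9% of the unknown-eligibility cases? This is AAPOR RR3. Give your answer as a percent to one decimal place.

Numerator = 1819
Determined eligible = 1819 + 84 + 928 + 371 + 96 = 3298
Eligible share of unknowns = 0.6990 × 427 = 298.47
Denom = 3298 + 298.47 = 3596.47
RR3 = 1819 / 3596.47 = 0.5058

50.6%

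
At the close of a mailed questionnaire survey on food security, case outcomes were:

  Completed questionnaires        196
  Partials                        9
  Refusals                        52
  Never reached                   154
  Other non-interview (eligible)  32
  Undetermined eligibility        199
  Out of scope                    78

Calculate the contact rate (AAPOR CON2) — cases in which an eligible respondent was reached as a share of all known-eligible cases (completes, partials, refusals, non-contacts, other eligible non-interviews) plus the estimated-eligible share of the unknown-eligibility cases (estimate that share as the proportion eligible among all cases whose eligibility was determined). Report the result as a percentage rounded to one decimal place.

47.2%

Num → 196 + 9 + 52 + 32 = 289
Eligible (known) → 196 + 9 + 52 + 154 + 32 = 443
e = 443 / (443 + 78) = 443 / 521 = 0.8503
e × U → 0.8503 × 199 = 169.21
Denominator → 443 + 169.21 = 612.21
CON2 = 289 / 612.21 = 0.4721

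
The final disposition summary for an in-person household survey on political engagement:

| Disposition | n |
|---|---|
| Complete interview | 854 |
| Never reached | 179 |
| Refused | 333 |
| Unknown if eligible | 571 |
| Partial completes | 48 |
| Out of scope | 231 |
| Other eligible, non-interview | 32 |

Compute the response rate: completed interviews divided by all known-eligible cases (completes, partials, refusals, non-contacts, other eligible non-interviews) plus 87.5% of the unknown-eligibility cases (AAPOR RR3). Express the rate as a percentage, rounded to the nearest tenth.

Top = 854
Known eligible = 854 + 48 + 333 + 179 + 32 = 1446
Estimated eligible among unknowns = 0.8750 × 571 = 499.62
Denom = 1446 + 499.62 = 1945.62
RR3 = 854 / 1945.62 = 0.4389

43.9%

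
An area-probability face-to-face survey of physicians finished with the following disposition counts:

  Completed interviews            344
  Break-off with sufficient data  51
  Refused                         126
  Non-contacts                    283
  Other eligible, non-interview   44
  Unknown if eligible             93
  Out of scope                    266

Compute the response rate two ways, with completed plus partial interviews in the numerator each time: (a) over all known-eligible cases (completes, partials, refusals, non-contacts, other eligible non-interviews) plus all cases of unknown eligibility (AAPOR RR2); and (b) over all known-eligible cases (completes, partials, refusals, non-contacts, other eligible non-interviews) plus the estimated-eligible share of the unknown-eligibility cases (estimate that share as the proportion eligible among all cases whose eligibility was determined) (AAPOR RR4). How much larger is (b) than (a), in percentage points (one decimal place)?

Num = 344 + 51 = 395
Denom = 344 + 51 + 126 + 283 + 44 + 93 = 941
RR2 = 395 / 941 = 0.4198
Known eligible = 344 + 51 + 126 + 283 + 44 = 848
e = 848 / (848 + 266) = 848 / 1114 = 0.7612
Eligible share of unknowns = 0.7612 × 93 = 70.79
Denom = 848 + 70.79 = 918.79
RR4 = 395 / 918.79 = 0.4299
Difference = 42.99 − 41.98 = 1.01 percentage points

1.0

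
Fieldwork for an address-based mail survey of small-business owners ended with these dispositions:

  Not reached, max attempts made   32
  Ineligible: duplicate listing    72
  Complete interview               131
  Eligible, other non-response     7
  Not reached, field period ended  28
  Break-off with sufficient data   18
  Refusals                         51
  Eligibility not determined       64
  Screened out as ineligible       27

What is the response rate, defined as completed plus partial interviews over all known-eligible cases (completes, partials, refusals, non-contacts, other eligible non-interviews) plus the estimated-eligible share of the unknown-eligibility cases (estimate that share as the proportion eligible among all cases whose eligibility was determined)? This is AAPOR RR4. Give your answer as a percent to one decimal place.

No answer / not reached = 28 + 32 = 60
Screened out, ineligible = 27 + 72 = 99
Numerator: 131 + 18 = 149
Known eligible: 131 + 18 + 51 + 60 + 7 = 267
e = 267 / (267 + 99) = 267 / 366 = 0.7295
Estimated eligible among unknowns: 0.7295 × 64 = 46.69
Denom: 267 + 46.69 = 313.69
RR4 = 149 / 313.69 = 0.4750

47.5%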